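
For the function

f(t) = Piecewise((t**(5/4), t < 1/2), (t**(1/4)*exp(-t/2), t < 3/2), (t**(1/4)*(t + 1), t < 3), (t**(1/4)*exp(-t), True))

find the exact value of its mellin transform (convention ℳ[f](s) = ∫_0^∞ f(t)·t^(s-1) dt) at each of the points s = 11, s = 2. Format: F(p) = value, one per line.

F(11) = 2**(3/4)*(-513802240*sqrt(2)*uppergamma(45/4, 3/4) - 4586139*3**(1/4) + 5 + 14834368512*6**(1/4) + 250880*2**(1/4)*uppergamma(45/4, 3) + 513802240*sqrt(2)*uppergamma(45/4, 1/4))/501760
F(2) = -4*2**(1/4)*uppergamma(9/4, 3/4) - 53*2**(3/4)*3**(1/4)/52 + 2**(3/4)/52 + uppergamma(9/4, 3) + 4*2**(1/4)*uppergamma(9/4, 1/4) + 160*3**(1/4)/13

strip the power substitution: t**(5/2) on [0, sqrt(2)/2); sqrt(t)*exp(-t**2/2) on [sqrt(2)/2, sqrt(6)/2); sqrt(t)*(t**2 + 1) on [sqrt(6)/2, sqrt(3)); …
strip the shared t-power: t**2 on [0, sqrt(2)/2); exp(-t**2/2) on [sqrt(2)/2, sqrt(6)/2); t**2 + 1 on [sqrt(6)/2, sqrt(3)); …
remove the power substitution first: t on [0, 1/2); exp(-t/2) on [1/2, 3/2); t + 1 on [3/2, 3); …
linearity at 1/2, 3/2, 3 turns ℳ[f](s) into 4 summed integrals
on [0, 1/2) integrate f = t**(5/4) against the kernel
∫ over [1/2, 3/2) of t**(1/4)*exp(-t/2)·t^(s-1) joins the sum
between 3/2 and 3 the integrand is t**(1/4)*(t + 1)·t^(s-1)
over [3, ∞), the kernel integral of t**(1/4)*exp(-t) enters the sum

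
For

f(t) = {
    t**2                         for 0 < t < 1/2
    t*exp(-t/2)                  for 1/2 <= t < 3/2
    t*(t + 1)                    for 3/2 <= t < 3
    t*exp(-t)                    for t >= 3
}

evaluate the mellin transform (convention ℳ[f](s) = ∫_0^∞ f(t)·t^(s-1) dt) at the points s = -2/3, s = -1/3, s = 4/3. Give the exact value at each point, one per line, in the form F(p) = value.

invert the shared t-power to get t on [0, 1/2); exp(-t/2) on [1/2, 3/2); t + 1 on [3/2, 3); …
slice at 1/2, 3/2, 3, transform all 4 pieces, and sum them
segment 0 to 1/2 holds t**2; add its integral
on [1/2, 3/2): add ∫ t*exp(-t/2)·t^(s-1) dt
between 3/2 and 3 the integrand is t*(t + 1)·t^(s-1)
segment 3 to ∞ holds t*exp(-t); add its integral

F(-2/3) = -33*2**(2/3)*3**(1/3)/16 - 2**(1/3)*uppergamma(1/3, 3/4) + uppergamma(1/3, 3) + 3*2**(2/3)/16 + 2**(1/3)*uppergamma(1/3, 1/4) + 21*3**(1/3)/4
F(-1/3) = -6*2**(1/3)*3**(2/3)/5 - 2**(2/3)*uppergamma(2/3, 3/4) + uppergamma(2/3, 3) + 3*2**(1/3)/20 + 2**(2/3)*uppergamma(2/3, 1/4) + 33*3**(2/3)/10
F(4/3) = 2**(2/3)*(-2240*2**(2/3)*uppergamma(7/3, 3/4) - 1107*3**(1/3) + 21 + 560*2**(1/3)*uppergamma(7/3, 3) + 2240*2**(2/3)*uppergamma(7/3, 1/4) + 6696*6**(1/3))/1120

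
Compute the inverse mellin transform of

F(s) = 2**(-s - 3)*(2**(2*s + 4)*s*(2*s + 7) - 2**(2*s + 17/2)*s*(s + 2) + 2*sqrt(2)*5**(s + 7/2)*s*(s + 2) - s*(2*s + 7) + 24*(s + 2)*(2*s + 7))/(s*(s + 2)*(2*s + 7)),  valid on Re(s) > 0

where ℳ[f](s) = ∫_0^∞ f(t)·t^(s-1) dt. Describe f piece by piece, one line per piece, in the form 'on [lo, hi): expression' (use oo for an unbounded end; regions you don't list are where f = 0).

slice at 1/2, 2, transform all 3 pieces, and sum them
on [0, 1/2) integrate f = 3 against the kernel
for t in [1/2, 2): the term is ∫ t**2/2·t^(s-1)
∫ 2*t**(7/2)·t^(s-1) over [2, 5/2)

on [0, 1/2): 3
on [1/2, 2): t**2/2
on [2, 5/2): 2*t**(7/2)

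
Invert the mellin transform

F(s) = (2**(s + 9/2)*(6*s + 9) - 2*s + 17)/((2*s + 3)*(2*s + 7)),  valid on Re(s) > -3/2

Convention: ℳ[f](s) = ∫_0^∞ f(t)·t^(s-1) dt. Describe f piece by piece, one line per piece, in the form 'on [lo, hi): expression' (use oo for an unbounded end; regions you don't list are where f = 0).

treat the 2 regions marked off by 1 separately and sum
the [0, 1) slice contributes ∫ 5*t**(3/2)/2·t^(s-1) dt
for t in [1, 2): the term is ∫ 3*t**(7/2)·t^(s-1)

on [0, 1): 5*t**(3/2)/2
on [1, 2): 3*t**(7/2)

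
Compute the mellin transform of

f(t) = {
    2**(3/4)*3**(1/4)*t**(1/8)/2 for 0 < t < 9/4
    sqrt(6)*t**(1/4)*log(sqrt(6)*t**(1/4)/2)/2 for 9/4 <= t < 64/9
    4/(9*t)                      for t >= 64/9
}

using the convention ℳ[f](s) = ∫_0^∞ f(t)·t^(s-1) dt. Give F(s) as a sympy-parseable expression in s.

(128*2**(8*s)*s*(4*s - 4)*(8*s + 1)*log(2) - 32*2**(8*s)*(4*s - 4)*(8*s + 1) + 32*2**(8*s)*(4*s - 4)*(8*s + 1)*log(2) - 2**(8*s)*(8*s + 1)*(16*s**2 + 8*s + 1) - 96*3**(4*s)*s*(4*s - 4)*(8*s + 1)*log(3) + 96*3**(4*s)*s*(4*s - 4)*(8*s + 1)*log(2) - 24*3**(4*s)*(4*s - 4)*(8*s + 1)*log(3) + 24*3**(4*s)*(4*s - 4)*(8*s + 1)*log(2) + 24*3**(4*s)*(4*s - 4)*(8*s + 1) + 16*3**(4*s)*sqrt(6)*(4*s - 4)*(16*s**2 + 8*s + 1))/(4*2**(4*s)*(3/2)**(2*s)*(4*s - 4)*(8*s + 1)*(16*s**2 + 8*s + 1))
  -1/8 < Re(s) < 1

peel off the power substitution: 2**(3/4)*3**(1/4)*t**(1/4)/2 on [0, 3/2); sqrt(6)*sqrt(t)*log(sqrt(6)*sqrt(t)/2)/2 on [3/2, 8/3); 4/(9*t**2) on [8/3, ∞)
invert the common scale on t to get t**(1/4) on [0, 9/4); sqrt(t)*log(sqrt(t)) on [9/4, 4); t**(-2) on [4, ∞)
undo the power substitution: sqrt(t) on [0, 3/2); t*log(t) on [3/2, 2); t**(-4) on [2, ∞)
decompose at 9/4, 64/9; ℳ[f](s) sums the 3 pieces' integrals
segment 0 to 9/4 holds 2**(3/4)*3**(1/4)*t**(1/8)/2; add its integral
[9/4, 64/9) adds the kernel integral of sqrt(6)*t**(1/4)*log(sqrt(6)*t**(1/4)/2)/2
over [64/9, ∞), the kernel integral of 4/(9*t) enters the sum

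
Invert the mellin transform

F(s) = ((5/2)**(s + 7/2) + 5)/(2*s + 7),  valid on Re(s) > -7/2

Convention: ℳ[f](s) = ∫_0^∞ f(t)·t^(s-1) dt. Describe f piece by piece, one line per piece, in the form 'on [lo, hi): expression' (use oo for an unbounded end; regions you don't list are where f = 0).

on [0, 1): 3*t**(7/2)
on [1, 5/2): t**(7/2)/2

cuts at 1: linearity sums the 2 kernel integrals
∫ 3*t**(7/2)·t^(s-1) over [0, 1)
the [1, 5/2) slice contributes ∫ t**(7/2)/2·t^(s-1) dt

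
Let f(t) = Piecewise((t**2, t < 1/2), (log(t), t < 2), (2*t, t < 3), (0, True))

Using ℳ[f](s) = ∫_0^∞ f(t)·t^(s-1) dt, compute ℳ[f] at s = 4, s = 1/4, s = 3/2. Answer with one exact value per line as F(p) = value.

F(4) = 257*log(2)/64 + 320281/3840
F(1/4) = 2**(3/4)*(-864*sqrt(2) + log(2**(180 + 180*sqrt(2))) + 216*6**(1/4) + 725)/90
F(3/2) = sqrt(2)*(-9979 + 3780*log(2) + 9072*sqrt(6))/2520

split f at 1/2, 2: ℳ[f](s) collects 3 kernel integrals
segment 0 to 1/2 holds t**2; add its integral
between 1/2 and 2 the integrand is log(t)·t^(s-1)
for t in [2, 3): the term is ∫ 2*t·t^(s-1)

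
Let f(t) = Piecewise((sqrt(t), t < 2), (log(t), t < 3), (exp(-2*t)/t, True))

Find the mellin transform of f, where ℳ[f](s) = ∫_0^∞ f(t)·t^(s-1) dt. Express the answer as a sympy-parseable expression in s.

(-12**s*s**2*log(4) + 2*12**s*sqrt(2)*s**2 - 12**s*s*log(2) + 2*12**s*s + 12**s + 2*18**s*s**2*log(3) - 2*18**s*s + 18**s*s*log(3) - 18**s + 4*3**s*s**3*uppergamma(s - 1, 6) + 2*3**s*s**2*uppergamma(s - 1, 6))/(6**s*s**2*(2*s + 1))
  Re(s) > -1/2

invert the shared t-power to get t**(3/2) on [0, 2); t*log(t) on [2, 3); exp(-2*t) on [3, ∞)
decompose at 2, 3; ℳ[f](s) sums the 3 pieces' integrals
over [0, 2), the kernel integral of sqrt(t) enters the sum
the [2, 3) slice contributes ∫ log(t)·t^(s-1) dt
on [3, ∞) integrate f = exp(-2*t)/t against the kernel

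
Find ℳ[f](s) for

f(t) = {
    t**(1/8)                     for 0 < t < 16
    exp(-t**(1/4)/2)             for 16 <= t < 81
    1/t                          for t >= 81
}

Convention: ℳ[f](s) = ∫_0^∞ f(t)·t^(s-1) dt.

(324*2**(4*s)*(s - 1)*(8*s + 1)*uppergamma(4*s, 1) - 324*2**(4*s)*(s - 1)*(8*s + 1)*uppergamma(4*s, 3/2) + 648*2**(4*s + 1/2)*(s - 1) - 81**s*(8*s + 1))/(81*(s - 1)*(8*s + 1))
  -1/8 < Re(s) < 1

peel off the power substitution: t**(1/4) on [0, 4); exp(-sqrt(t)/2) on [4, 9); t**(-2) on [9, ∞)
invert the power substitution to get sqrt(t) on [0, 2); exp(-t/2) on [2, 3); t**(-4) on [3, ∞)
f breaks at 16, 81 into 3 integrals to sum
on [0, 16): add ∫ t**(1/8)·t^(s-1) dt
the [16, 81) slice contributes ∫ exp(-t**(1/4)/2)·t^(s-1) dt
on [81, ∞) integrate f = 1/t against the kernel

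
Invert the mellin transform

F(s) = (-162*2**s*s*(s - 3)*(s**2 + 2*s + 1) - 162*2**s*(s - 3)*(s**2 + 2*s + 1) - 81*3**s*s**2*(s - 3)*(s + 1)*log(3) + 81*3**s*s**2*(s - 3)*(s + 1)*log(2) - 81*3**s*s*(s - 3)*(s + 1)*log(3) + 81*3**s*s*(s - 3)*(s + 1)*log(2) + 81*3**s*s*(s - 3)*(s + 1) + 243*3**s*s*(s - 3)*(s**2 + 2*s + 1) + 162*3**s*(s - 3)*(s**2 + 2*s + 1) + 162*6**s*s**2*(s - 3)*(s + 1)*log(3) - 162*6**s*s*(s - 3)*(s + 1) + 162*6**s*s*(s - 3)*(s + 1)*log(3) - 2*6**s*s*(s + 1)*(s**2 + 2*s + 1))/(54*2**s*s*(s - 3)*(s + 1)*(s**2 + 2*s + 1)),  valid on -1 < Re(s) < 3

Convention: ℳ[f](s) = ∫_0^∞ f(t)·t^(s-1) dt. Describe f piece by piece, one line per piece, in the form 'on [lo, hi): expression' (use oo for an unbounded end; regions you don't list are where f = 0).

split f at 1, 3/2, 3: ℳ[f](s) collects 4 kernel integrals
over [0, 1), the kernel integral of t enters the sum
∫ (t + 3)·t^(s-1) over [1, 3/2)
[3/2, 3) adds the kernel integral of t*log(t)
over [3, ∞), the kernel integral of t**(-3) enters the sum

on [0, 1): t
on [1, 3/2): t + 3
on [3/2, 3): t*log(t)
on [3, oo): t**(-3)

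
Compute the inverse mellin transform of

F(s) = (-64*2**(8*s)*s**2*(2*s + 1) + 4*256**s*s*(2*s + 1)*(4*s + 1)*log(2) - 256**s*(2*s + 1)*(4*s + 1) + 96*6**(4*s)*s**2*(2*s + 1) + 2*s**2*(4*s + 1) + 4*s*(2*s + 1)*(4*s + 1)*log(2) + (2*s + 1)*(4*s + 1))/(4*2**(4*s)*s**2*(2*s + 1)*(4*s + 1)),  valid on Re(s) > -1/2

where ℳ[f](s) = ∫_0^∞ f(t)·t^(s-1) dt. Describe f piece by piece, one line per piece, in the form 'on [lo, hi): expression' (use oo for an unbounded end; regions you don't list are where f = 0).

on [0, 1/16): sqrt(t)
on [1/16, 16): log(t**(1/4))
on [16, 81): 2*t**(1/4)

remove the power substitution first: t on [0, 1/4); log(sqrt(t)) on [1/4, 4); 2*sqrt(t) on [4, 9)
undo the power substitution: t**2 on [0, 1/2); log(t) on [1/2, 2); 2*t on [2, 3)
along the cuts 1/16, 16, ℳ[f](s) splits into 3 integrals
for t in [0, 1/16): the term is ∫ sqrt(t)·t^(s-1)
piece [1/16, 16): integrate log(t**(1/4)) against the kernel
on [16, 81): add ∫ 2*t**(1/4)·t^(s-1) dt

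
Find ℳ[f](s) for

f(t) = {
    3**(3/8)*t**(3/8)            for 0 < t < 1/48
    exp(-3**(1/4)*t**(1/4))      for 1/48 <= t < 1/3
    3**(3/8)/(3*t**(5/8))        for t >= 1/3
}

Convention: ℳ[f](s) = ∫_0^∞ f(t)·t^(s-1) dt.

2*(2*2**(4*s)*(8*s - 5)*(8*s + 3)*uppergamma(4*s, 1/2) - 2*2**(4*s)*(8*s - 5)*(8*s + 3)*uppergamma(4*s, 1) - 4*2**(4*s)*(8*s + 3) + sqrt(2)*(8*s - 5))/(48**s*(8*s - 5)*(8*s + 3))
  -3/8 < Re(s) < 5/8

the common scale on t comes off first: t**(3/8) on [0, 1/16); exp(-t**(1/4)) on [1/16, 1); t**(-5/8) on [1, ∞)
remove the power substitution first: t**(3/4) on [0, 1/4); exp(-sqrt(t)) on [1/4, 1); t**(-5/4) on [1, ∞)
remove the power substitution first: t**(3/2) on [0, 1/2); exp(-t) on [1/2, 1); t**(-5/2) on [1, ∞)
integrate the 3 segments split at 1/48, 1/3, then add the results
for t in [0, 1/48): the term is ∫ 3**(3/8)*t**(3/8)·t^(s-1)
[1/48, 1/3) adds the kernel integral of exp(-3**(1/4)*t**(1/4))
over [1/3, ∞), the kernel integral of 3**(3/8)/(3*t**(5/8)) enters the sum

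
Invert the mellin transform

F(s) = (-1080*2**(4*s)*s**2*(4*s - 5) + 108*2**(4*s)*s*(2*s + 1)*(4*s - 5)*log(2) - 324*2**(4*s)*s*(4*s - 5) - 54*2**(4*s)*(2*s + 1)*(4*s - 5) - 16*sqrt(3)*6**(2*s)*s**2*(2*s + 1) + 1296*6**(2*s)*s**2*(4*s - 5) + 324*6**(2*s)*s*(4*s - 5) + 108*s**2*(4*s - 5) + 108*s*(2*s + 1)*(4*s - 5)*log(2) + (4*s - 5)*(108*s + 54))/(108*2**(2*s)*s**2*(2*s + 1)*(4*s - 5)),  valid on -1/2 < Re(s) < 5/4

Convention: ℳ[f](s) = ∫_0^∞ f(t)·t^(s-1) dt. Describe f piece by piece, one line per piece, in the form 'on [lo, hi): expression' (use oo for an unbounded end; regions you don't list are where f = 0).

on [0, 1/4): sqrt(t)
on [1/4, 4): log(sqrt(t))
on [4, 9): sqrt(t) + 3
on [9, oo): t**(-5/4)

peel off the power substitution: t on [0, 1/2); log(t) on [1/2, 2); t + 3 on [2, 3); …
summing 4 kernel integrals split by 1/4, 4, 9 yields ℳ[f](s)
on [0, 1/4): add ∫ sqrt(t)·t^(s-1) dt
over [1/4, 4), the kernel integral of log(sqrt(t)) enters the sum
segment [4, 9) carries (sqrt(t) + 3); integrate it
for t in [9, ∞): the term is ∫ t**(-5/4)·t^(s-1)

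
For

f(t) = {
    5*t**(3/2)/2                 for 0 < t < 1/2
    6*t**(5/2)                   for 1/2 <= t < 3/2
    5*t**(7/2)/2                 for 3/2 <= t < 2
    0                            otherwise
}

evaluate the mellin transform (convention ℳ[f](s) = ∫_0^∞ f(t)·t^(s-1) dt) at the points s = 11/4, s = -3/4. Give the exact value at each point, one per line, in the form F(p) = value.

decompose at 1/2, 3/2; ℳ[f](s) sums the 3 pieces' integrals
[0, 1/2) adds the kernel integral of 5*t**(3/2)/2
∫ over [1/2, 3/2) of 6*t**(5/2)·t^(s-1) joins the sum
over [3/2, 2), the kernel integral of 5*t**(7/2)/2 enters the sum

F(11/4) = 2**(1/4)*(20*sqrt(2) + 78489*sqrt(2)*3**(1/4) + 974848)/38080
F(-3/4) = 2**(1/4)*(748 + 1431*3**(3/4) + 3360*sqrt(2))/924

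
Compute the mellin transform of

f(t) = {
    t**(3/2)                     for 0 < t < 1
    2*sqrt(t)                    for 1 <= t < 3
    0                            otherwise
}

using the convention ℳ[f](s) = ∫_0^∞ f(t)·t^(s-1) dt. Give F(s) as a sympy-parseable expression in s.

breakpoints 1: one integral from each of the 2 segments
[0, 1) adds the kernel integral of t**(3/2)
between 1 and 3 the integrand is 2*sqrt(t)·t^(s-1)

(4*sqrt(3)*3**s*(2*s + 3) - 4*s - 10)/((2*s + 1)*(2*s + 3))
  Re(s) > -3/2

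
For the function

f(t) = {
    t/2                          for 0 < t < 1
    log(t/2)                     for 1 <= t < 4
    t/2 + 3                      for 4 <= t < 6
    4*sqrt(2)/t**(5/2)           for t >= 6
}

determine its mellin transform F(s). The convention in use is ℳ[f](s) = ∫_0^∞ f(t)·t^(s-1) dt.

peel off the common scale on t: t on [0, 1/2); log(t) on [1/2, 2); t + 3 on [2, 3); …
the 4 pieces separated at 1, 4, 6 each add one integral
piece [0, 1): integrate t/2 against the kernel
segment 1 to 4 holds log(t/2); add its integral
segment 4 to 6 holds (t/2 + 3); add its integral
between 6 and ∞ the integrand is 4*sqrt(2)/t**(5/2)·t^(s-1)

(-270*2**(2*s)*s**2*(2*s - 5) + 54*2**(2*s)*s*(s + 1)*(2*s - 5)*log(2) - 162*2**(2*s)*s*(2*s - 5) - 54*2**(2*s)*(s + 1)*(2*s - 5) - 4*sqrt(3)*6**s*s**2*(s + 1) + 324*6**s*s**2*(2*s - 5) + 162*6**s*s*(2*s - 5) + 27*s**2*(2*s - 5) + 54*s*(s + 1)*(2*s - 5)*log(2) + (2*s - 5)*(54*s + 54))/(54*s**2*(s + 1)*(2*s - 5))
  -1 < Re(s) < 5/2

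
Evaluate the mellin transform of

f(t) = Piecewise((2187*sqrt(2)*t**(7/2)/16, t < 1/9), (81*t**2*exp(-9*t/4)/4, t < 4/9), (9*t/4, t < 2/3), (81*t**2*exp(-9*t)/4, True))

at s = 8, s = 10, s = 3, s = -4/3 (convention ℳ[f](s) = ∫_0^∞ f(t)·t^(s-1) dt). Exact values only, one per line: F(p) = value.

remove the common scale on t first: 27*sqrt(3)*t**(7/2) on [0, 1/6); 9*t**2*exp(-3*t/2) on [1/6, 2/3); 3*t/2 on [2/3, 1); …
invert the common scale on t to get t**(7/2) on [0, 1/2); t**2*exp(-t/2) on [1/2, 2); t/2 on [2, 3); …
reversing the shared t-power: t**(3/2) on [0, 1/2); exp(-t/2) on [1/2, 2); 1/(2*t) on [2, 3); …
along the cuts 1/9, 4/9, 2/3, ℳ[f](s) splits into 4 integrals
for t in [0, 1/9): the term is ∫ 2187*sqrt(2)*t**(7/2)/16·t^(s-1)
the [1/9, 4/9) slice contributes ∫ 81*t**2*exp(-9*t/4)/4·t^(s-1) dt
between 4/9 and 2/3 the integrand is 9*t/4·t^(s-1)
segment [2/3, ∞) carries 81*t**2*exp(-9*t)/4; integrate it

F(8) = -258581463040*exp(-1)/43046721 + sqrt(2)/7920596664 + 413920*exp(-6)/531441 + 2453888/387420489 + 122145247909*exp(-1/4)/43046721
F(10) = -455103425282048*exp(-1)/3486784401 + sqrt(2)/753145430616 + 89650688/38354628411 + 48703808*exp(-6)/43046721 + 214975636319885*exp(-1/4)/3486784401
F(3) = -16640*exp(-1)/729 + sqrt(2)/75816 + 230*exp(-6)/243 + 65/729 + 7889*exp(-1/4)/729
F(-4/3) = -27*12**(1/3)/8 - 9*18**(1/3)*uppergamma(2/3, 1)/2 + 9*3**(2/3)*uppergamma(2/3, 6)/4 + 27*sqrt(2)*3**(2/3)/104 + 27*18**(1/3)/8 + 9*18**(1/3)*uppergamma(2/3, 1/4)/2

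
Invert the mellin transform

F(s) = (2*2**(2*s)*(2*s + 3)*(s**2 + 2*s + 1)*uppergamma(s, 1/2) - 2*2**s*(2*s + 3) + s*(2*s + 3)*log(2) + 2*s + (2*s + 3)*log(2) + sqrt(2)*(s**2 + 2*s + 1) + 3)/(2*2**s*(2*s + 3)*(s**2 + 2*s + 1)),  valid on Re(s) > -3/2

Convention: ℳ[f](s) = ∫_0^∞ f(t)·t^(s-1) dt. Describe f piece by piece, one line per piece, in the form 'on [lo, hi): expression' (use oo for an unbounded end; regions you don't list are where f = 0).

the 3 pieces separated at 1/2, 1 each add one integral
∫ over [0, 1/2) of t**(3/2)·t^(s-1) joins the sum
for t in [1/2, 1): the term is ∫ t*log(t)·t^(s-1)
segment 1 to ∞ holds exp(-t/2); add its integral

on [0, 1/2): t**(3/2)
on [1/2, 1): t*log(t)
on [1, oo): exp(-t/2)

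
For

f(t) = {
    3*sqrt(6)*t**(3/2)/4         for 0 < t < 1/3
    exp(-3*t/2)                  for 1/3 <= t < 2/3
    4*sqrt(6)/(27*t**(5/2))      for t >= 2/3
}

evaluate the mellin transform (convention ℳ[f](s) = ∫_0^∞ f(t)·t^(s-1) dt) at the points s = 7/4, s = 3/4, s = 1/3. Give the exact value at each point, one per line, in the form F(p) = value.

the common scale on t comes off first: t**(3/2) on [0, 1/2); exp(-t) on [1/2, 1); t**(-5/2) on [1, ∞)
the 3 pieces separated at 1/3, 2/3 each add one integral
for t in [0, 1/3): the term is ∫ 3*sqrt(6)*t**(3/2)/4·t^(s-1)
[1/3, 2/3) adds the kernel integral of exp(-3*t/2)
segment 2/3 to ∞ holds 4*sqrt(6)/(27*t**(5/2)); add its integral

F(7/4) = 3**(1/4)*(-78*2**(3/4)*uppergamma(7/4, 1) + 3*sqrt(2) + 78*2**(3/4)*uppergamma(7/4, 1/2) + 104*2**(3/4))/351
F(3/4) = 3**(1/4)*(-63*2**(3/4)*uppergamma(3/4, 1) + 7*sqrt(2) + 36*2**(3/4) + 63*2**(3/4)*uppergamma(3/4, 1/2))/189
F(1/3) = 3**(2/3)*(-286*2**(1/3)*uppergamma(1/3, 1) + 39*sqrt(2) + 132*2**(1/3) + 286*2**(1/3)*uppergamma(1/3, 1/2))/858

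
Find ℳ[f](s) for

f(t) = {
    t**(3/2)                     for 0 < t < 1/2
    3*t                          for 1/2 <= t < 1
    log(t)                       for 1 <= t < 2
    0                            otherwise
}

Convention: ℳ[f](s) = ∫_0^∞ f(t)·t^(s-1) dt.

the 3 pieces separated at 1/2, 1 each add one integral
for t in [0, 1/2): the term is ∫ t**(3/2)·t^(s-1)
for t in [1/2, 1): the term is ∫ 3*t·t^(s-1)
segment [1, 2) carries log(t); integrate it

(-2*2**(2*s)*(s + 1)*(2*s + 3) + 6*2**s*s**2*(2*s + 3) + 2*2**s*(s + 1)*(2*s + 3) + 4**s*s*(s + 1)*(2*s + 3)*log(4) + sqrt(2)*s**2*(s + 1) - 3*s**2*(2*s + 3))/(2*2**s*s**2*(s + 1)*(2*s + 3))
  Re(s) > -3/2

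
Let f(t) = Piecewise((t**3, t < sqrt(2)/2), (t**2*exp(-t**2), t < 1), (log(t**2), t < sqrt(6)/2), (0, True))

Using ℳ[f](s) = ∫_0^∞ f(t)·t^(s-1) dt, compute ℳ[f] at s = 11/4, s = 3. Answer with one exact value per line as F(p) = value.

F(11/4) = -uppergamma(19/8, 1)/2 - 24*2**(5/8)*3**(3/8)/121 - 3*2**(5/8)*3**(3/8)*log(2)/11 + 2**(1/8)/46 + 32/121 + uppergamma(19/8, 1/2)/2 + 3*2**(5/8)*3**(3/8)*log(3)/11
F(3) = -5*exp(-1)/4 - sqrt(6)/6 - 3*sqrt(pi)*erfc(1)/8 + 3*sqrt(pi)*erfc(sqrt(2)/2)/8 + 35/144 + exp(-3/2)*log(3**(36*sqrt(6)*exp(3/2))/2**(36*sqrt(6)*exp(3/2)))/144 + sqrt(2)*exp(-1/2)/2

remove the power substitution first: t**(3/2) on [0, 1/2); t*exp(-t) on [1/2, 1); log(t) on [1, 3/2)
reversing the shared t-power: 1/sqrt(t) on [0, 1/2); exp(-t)/t on [1/2, 1); log(t)/t**2 on [1, 3/2)
reversing the shared t-power: sqrt(t) on [0, 1/2); exp(-t) on [1/2, 1); log(t)/t on [1, 3/2)
integrate the 3 segments split at sqrt(2)/2, 1, then add the results
[0, sqrt(2)/2) adds the kernel integral of t**3
between sqrt(2)/2 and 1 the integrand is t**2*exp(-t**2)·t^(s-1)
for t in [1, sqrt(6)/2): the term is ∫ log(t**2)·t^(s-1)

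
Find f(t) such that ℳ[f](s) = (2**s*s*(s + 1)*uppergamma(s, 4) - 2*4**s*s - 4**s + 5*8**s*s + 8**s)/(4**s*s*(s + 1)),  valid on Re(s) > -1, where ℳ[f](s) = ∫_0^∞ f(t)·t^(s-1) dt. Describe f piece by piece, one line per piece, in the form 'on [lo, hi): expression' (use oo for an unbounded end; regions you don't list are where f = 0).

on [0, 1): t
on [1, 2): 2*t + 1
on [2, oo): exp(-2*t)

cuts at 1, 2: linearity sums the 3 kernel integrals
on [0, 1): add ∫ t·t^(s-1) dt
for t in [1, 2): the term is ∫ (2*t + 1)·t^(s-1)
piece [2, ∞): integrate exp(-2*t) against the kernel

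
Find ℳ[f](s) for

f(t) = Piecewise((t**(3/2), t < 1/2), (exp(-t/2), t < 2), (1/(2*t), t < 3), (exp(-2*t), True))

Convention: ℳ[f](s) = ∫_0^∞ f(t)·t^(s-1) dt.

cuts at 1/2, 2, 3: linearity sums the 4 kernel integrals
the [0, 1/2) slice contributes ∫ t**(3/2)·t^(s-1) dt
∫ exp(-t/2)·t^(s-1) over [1/2, 2)
over [2, 3), the kernel integral of 1/(2*t) enters the sum
segment 3 to ∞ holds exp(-2*t); add its integral

(12*24**s*(s - 1)*(2*s + 3)*uppergamma(s, 1/4) - 12*24**s*(s - 1)*(2*s + 3)*uppergamma(s, 1) - 3*24**s*(2*s + 3) + 2*36**s*(2*s + 3) + 12*6**s*(s - 1)*(2*s + 3)*uppergamma(s, 6) + 6*sqrt(2)*6**s*(s - 1))/(12*12**s*(s - 1)*(2*s + 3))
  Re(s) > -3/2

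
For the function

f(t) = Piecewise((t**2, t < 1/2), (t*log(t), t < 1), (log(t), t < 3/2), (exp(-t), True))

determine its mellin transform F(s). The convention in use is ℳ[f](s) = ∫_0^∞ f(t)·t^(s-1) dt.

(4*2**s*s**2*(s + 2)*(s**2 + 2*s + 1)*uppergamma(s, 3/2) - 4*2**s*s**2*(s + 2) + 4*2**s*(s + 2)*(s**2 + 2*s + 1) + 3**s*s*(s + 2)*(-4*log(2) + 4*log(3))*(s**2 + 2*s + 1) - 4*3**s*(s + 2)*(s**2 + 2*s + 1) + s**3*(s + 2)*log(4) + s**2*(s + 2)*log(4) + 2*s**2*(s + 2) + s**2*(s**2 + 2*s + 1))/(4*2**s*s**2*(s + 2)*(s**2 + 2*s + 1))
  Re(s) > -2

along the cuts 1/2, 1, 3/2, ℳ[f](s) splits into 4 integrals
∫ t**2·t^(s-1) over [0, 1/2)
the [1/2, 1) slice contributes ∫ t*log(t)·t^(s-1) dt
segment [1, 3/2) carries log(t); integrate it
∫ over [3/2, ∞) of exp(-t)·t^(s-1) joins the sum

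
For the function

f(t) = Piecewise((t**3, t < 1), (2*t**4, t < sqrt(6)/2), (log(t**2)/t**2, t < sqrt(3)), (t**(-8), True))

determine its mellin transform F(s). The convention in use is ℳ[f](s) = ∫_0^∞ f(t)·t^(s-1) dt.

(324*2**(s/2)*(s/2 - 4)*(s/2 + 2)*(s**2/4 - s + 1) - 324*2**(s/2)*(s/2 - 4)*(s + 3)*(s**2/4 - s + 1) - 54*3**(s/2)*s*(s/2 - 4)*(s/2 + 2)*(s + 3)*log(3) + 54*3**(s/2)*s*(s/2 - 4)*(s/2 + 2)*(s + 3)*log(2) - 108*3**(s/2)*(s/2 - 4)*(s/2 + 2)*(s + 3)*log(2) + 108*3**(s/2)*(s/2 - 4)*(s/2 + 2)*(s + 3) + 108*3**(s/2)*(s/2 - 4)*(s/2 + 2)*(s + 3)*log(3) + 729*3**(s/2)*(s/2 - 4)*(s + 3)*(s**2/4 - s + 1) + 27*6**(s/2)*s*(s/2 - 4)*(s/2 + 2)*(s + 3)*log(3) - 54*6**(s/2)*(s/2 - 4)*(s/2 + 2)*(s + 3)*log(3) - 54*6**(s/2)*(s/2 - 4)*(s/2 + 2)*(s + 3) - 2*6**(s/2)*(s/2 + 2)*(s + 3)*(s**2/4 - s + 1))/(324*2**(s/2)*(s/2 - 4)*(s/2 + 2)*(s + 3)*(s**2/4 - s + 1))
  -3 < Re(s) < 8

reversing the power substitution: t**(3/2) on [0, 1); 2*t**2 on [1, 3/2); log(t)/t on [3/2, 3); …
f breaks at 1, sqrt(6)/2, sqrt(3) into 4 integrals to sum
for t in [0, 1): the term is ∫ t**3·t^(s-1)
on [1, sqrt(6)/2) integrate f = 2*t**4 against the kernel
∫ over [sqrt(6)/2, sqrt(3)) of log(t**2)/t**2·t^(s-1) joins the sum
for t in [sqrt(3), ∞): the term is ∫ t**(-8)·t^(s-1)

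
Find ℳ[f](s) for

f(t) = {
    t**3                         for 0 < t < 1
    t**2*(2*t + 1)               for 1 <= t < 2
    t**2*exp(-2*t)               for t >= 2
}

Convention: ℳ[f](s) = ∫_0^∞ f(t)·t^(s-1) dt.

back out the shared t-power: t on [0, 1); 2*t + 1 on [1, 2); exp(-2*t) on [2, ∞)
f breaks at 1, 2 into 3 integrals to sum
∫ over [0, 1) of t**3·t^(s-1) joins the sum
piece [1, 2): integrate t**2*(2*t + 1) against the kernel
∫ over [2, ∞) of t**2*exp(-2*t)·t^(s-1) joins the sum

(80*2**(2*s)*(s + 2) + 16*2**(2*s) - 8*2**s*(s + 2) - 4*2**s + (s + 2)*(s + 3)*uppergamma(s + 2, 4))/(4*2**s*(s + 2)*(s + 3))
  Re(s) > -3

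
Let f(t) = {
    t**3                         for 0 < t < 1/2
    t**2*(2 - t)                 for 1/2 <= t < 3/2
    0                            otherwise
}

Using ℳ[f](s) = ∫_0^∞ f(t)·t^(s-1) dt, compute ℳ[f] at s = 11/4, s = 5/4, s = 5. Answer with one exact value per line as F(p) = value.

the shared t-power comes off first: t on [0, 1/2); 2 - t on [1/2, 3/2)
cuts at 1/2: linearity sums the 2 kernel integrals
∫ t**3·t^(s-1) over [0, 1/2)
on [1/2, 3/2): add ∫ t**2*(2 - t)·t^(s-1) dt

F(11/4) = 27*2**(1/4)*(-2 + 105*3**(3/4))/6992
F(5/4) = 3*2**(3/4)*(-14 + 261*3**(1/4))/1768
F(5) = 24039/14336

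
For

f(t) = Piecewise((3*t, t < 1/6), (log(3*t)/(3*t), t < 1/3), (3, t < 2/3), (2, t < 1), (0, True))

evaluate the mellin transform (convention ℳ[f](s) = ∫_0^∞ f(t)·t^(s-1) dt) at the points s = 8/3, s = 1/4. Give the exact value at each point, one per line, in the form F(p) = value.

remove the common scale on t first: t on [0, 1/2); log(t)/t on [1/2, 1); 3 on [1, 2); …
integrate the 4 segments split at 1/6, 1/3, 2/3, then add the results
[0, 1/6) adds the kernel integral of 3*t
∫ log(3*t)/(3*t)·t^(s-1) over [1/6, 1/3)
segment 1/3 to 2/3 holds 3; add its integral
∫ 2·t^(s-1) over [2/3, 1)

F(8/3) = 6**(1/3)*(-1089*2**(2/3) + 220*log(2) + 157 + 2200*2**(1/3) + 4950*6**(2/3))/39600
F(1/4) = 6**(3/4)*(-310*2**(1/4) - 60*log(2) + 89 + 90*sqrt(2) + 180*6**(1/4))/135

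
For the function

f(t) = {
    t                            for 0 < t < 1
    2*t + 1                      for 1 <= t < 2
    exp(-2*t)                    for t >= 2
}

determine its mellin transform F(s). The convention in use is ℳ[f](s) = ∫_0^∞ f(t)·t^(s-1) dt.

integrate the 3 segments split at 1, 2, then add the results
over [0, 1), the kernel integral of t enters the sum
segment [1, 2) carries (2*t + 1); integrate it
segment 2 to ∞ holds exp(-2*t); add its integral

(2**s*s*(s + 1)*uppergamma(s, 4) - 2*4**s*s - 4**s + 5*8**s*s + 8**s)/(4**s*s*(s + 1))
  Re(s) > -1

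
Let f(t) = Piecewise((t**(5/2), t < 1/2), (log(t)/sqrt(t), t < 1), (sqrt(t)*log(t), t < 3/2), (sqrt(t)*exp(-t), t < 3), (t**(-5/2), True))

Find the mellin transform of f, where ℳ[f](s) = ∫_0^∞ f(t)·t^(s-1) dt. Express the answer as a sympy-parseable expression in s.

2**(-s - 1/2)*(108*2**(s + 1/2)*(-2*s + (s + 1/2)**2)*(s - 5/2)*(s + 1/2)**2*(s + 5/2)*uppergamma(s + 1/2, 3/2) - 108*2**(s + 1/2)*(-2*s + (s + 1/2)**2)*(s - 5/2)*(s + 1/2)**2*(s + 5/2)*uppergamma(s + 1/2, 3) + 108*2**(s + 1/2)*(-2*s + (s + 1/2)**2)*(s - 5/2)*(s + 5/2) - 108*2**(s + 1/2)*(s - 5/2)*(s + 1/2)**2*(s + 5/2) - 108*3**(s + 1/2)*(-2*s + (s + 1/2)**2)*(s - 5/2)*(s + 1/2)*(s + 5/2)*log(2) + 108*3**(s + 1/2)*(-2*s + (s + 1/2)**2)*(s - 5/2)*(s + 1/2)*(s + 5/2)*log(3) - 108*3**(s + 1/2)*(-2*s + (s + 1/2)**2)*(s - 5/2)*(s + 5/2) - 4*6**(s + 1/2)*(-2*s + (s + 1/2)**2)*(s + 1/2)**2*(s + 5/2) + 27*(-2*s + (s + 1/2)**2)*(s - 5/2)*(s + 1/2)**2 + 216*(s - 5/2)*(s + 1/2)**3*(s + 5/2)*log(2) - 216*(s - 5/2)*(s + 1/2)**2*(s + 5/2)*log(2) + 216*(s - 5/2)*(s + 1/2)**2*(s + 5/2))/(108*(-2*s + (s + 1/2)**2)*(s - 5/2)*(s + 1/2)**2*(s + 5/2))
  -5/2 < Re(s) < 5/2

back out the shared t-power: t**(7/2) on [0, 1/2); sqrt(t)*log(t) on [1/2, 1); t**(3/2)*log(t) on [1, 3/2); …
the shared t-power comes off first: t**3 on [0, 1/2); log(t) on [1/2, 1); t*log(t) on [1, 3/2); …
reversing the shared t-power: t**2 on [0, 1/2); log(t)/t on [1/2, 1); log(t) on [1, 3/2); …
integrate the 5 segments split at 1/2, 1, 3/2, 3, then add the results
on [0, 1/2): add ∫ t**(5/2)·t^(s-1) dt
on [1/2, 1): add ∫ log(t)/sqrt(t)·t^(s-1) dt
segment 1 to 3/2 holds sqrt(t)*log(t); add its integral
segment [3/2, 3) carries sqrt(t)*exp(-t); integrate it
between 3 and ∞ the integrand is t**(-5/2)·t^(s-1)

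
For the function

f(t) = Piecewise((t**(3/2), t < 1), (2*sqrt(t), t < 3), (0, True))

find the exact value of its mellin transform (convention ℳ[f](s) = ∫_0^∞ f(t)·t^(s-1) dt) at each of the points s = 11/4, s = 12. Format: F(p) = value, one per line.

cuts at 1: linearity sums the 2 kernel integrals
segment 0 to 1 holds t**(3/2); add its integral
segment [1, 3) carries 2*sqrt(t); integrate it

F(11/4) = -84/221 + 216*3**(1/4)/13
F(12) = -58/675 + 2125764*sqrt(3)/25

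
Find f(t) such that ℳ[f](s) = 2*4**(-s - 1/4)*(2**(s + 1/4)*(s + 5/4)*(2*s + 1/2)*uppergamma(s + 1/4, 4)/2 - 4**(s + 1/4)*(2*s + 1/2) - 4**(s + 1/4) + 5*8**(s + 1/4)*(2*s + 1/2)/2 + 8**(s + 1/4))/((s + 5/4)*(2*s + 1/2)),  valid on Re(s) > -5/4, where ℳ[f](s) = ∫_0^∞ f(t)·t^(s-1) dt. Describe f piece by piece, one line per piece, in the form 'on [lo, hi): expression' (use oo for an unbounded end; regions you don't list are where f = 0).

on [0, 1): t**(5/4)
on [1, 2): t**(1/4)*(2*t + 1)
on [2, oo): t**(1/4)*exp(-2*t)

remove the power substitution first: t**(5/2) on [0, 1); sqrt(t)*(2*t**2 + 1) on [1, sqrt(2)); sqrt(t)*exp(-2*t**2) on [sqrt(2), ∞)
invert the shared t-power to get t**2 on [0, 1); 2*t**2 + 1 on [1, sqrt(2)); exp(-2*t**2) on [sqrt(2), ∞)
remove the power substitution first: t on [0, 1); 2*t + 1 on [1, 2); exp(-2*t) on [2, ∞)
f breaks at 1, 2 into 3 integrals to sum
on [0, 1) integrate f = t**(5/4) against the kernel
the [1, 2) slice contributes ∫ t**(1/4)*(2*t + 1)·t^(s-1) dt
segment [2, ∞) carries t**(1/4)*exp(-2*t); integrate it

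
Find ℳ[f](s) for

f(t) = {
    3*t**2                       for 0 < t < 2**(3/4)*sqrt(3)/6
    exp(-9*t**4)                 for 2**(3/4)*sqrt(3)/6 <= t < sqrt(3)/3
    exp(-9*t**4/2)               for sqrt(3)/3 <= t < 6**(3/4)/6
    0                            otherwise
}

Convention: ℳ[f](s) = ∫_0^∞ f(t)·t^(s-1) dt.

invert the power substitution to get 3*t on [0, sqrt(2)/6); exp(-9*t**2) on [sqrt(2)/6, 1/3); exp(-9*t**2/2) on [1/3, sqrt(6)/6)
strip the common scale on t: t on [0, sqrt(2)/2); exp(-t**2) on [sqrt(2)/2, 1); exp(-t**2/2) on [1, sqrt(6)/2)
back out the power substitution: sqrt(t) on [0, 1/2); exp(-t) on [1/2, 1); exp(-t/2) on [1, 3/2)
f breaks at 2**(3/4)*sqrt(3)/6, sqrt(3)/3 into 3 integrals to sum
the [0, 2**(3/4)*sqrt(3)/6) slice contributes ∫ 3*t**2·t^(s-1) dt
between 2**(3/4)*sqrt(3)/6 and sqrt(3)/3 the integrand is exp(-9*t**4)·t^(s-1)
[sqrt(3)/3, 6**(3/4)/6) adds the kernel integral of exp(-9*t**4/2)

(2**(3/4)*sqrt(3)/6)**s*(2**(s/4)*(s + 2)*uppergamma(s/4, 1/2) - 2**(s/4)*(s + 2)*uppergamma(s/4, 1) + 2**(s/2)*(s + 2)*uppergamma(s/4, 1/2) - 2**(s/2)*(s + 2)*uppergamma(s/4, 3/4) + 2*sqrt(2))/(4*(s + 2))
  Re(s) > -2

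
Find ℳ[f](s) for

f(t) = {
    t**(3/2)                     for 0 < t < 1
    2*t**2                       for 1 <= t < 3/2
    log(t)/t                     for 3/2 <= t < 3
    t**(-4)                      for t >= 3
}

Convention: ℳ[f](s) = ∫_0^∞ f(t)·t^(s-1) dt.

cuts at 1, 3/2, 3: linearity sums the 4 kernel integrals
piece [0, 1): integrate t**(3/2) against the kernel
segment [1, 3/2) carries 2*t**2; integrate it
between 3/2 and 3 the integrand is log(t)/t·t^(s-1)
[3, ∞) adds the kernel integral of t**(-4)

(324*2**s*(s - 4)*(s + 2)*(s**2 - 2*s + 1) - 324*2**s*(s - 4)*(2*s + 3)*(s**2 - 2*s + 1) - 108*3**s*s*(s - 4)*(s + 2)*(2*s + 3)*log(3) + 108*3**s*s*(s - 4)*(s + 2)*(2*s + 3)*log(2) - 108*3**s*(s - 4)*(s + 2)*(2*s + 3)*log(2) + 108*3**s*(s - 4)*(s + 2)*(2*s + 3) + 108*3**s*(s - 4)*(s + 2)*(2*s + 3)*log(3) + 729*3**s*(s - 4)*(2*s + 3)*(s**2 - 2*s + 1) + 54*6**s*s*(s - 4)*(s + 2)*(2*s + 3)*log(3) - 54*6**s*(s - 4)*(s + 2)*(2*s + 3)*log(3) - 54*6**s*(s - 4)*(s + 2)*(2*s + 3) - 2*6**s*(s + 2)*(2*s + 3)*(s**2 - 2*s + 1))/(162*2**s*(s - 4)*(s + 2)*(2*s + 3)*(s**2 - 2*s + 1))
  -3/2 < Re(s) < 4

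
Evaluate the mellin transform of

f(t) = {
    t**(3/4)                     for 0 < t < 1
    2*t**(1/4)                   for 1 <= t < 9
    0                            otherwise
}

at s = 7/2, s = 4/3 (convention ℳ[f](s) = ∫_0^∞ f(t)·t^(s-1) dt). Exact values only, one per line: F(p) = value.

F(7/2) = -76/255 + 5832*sqrt(3)/5
F(4/3) = -372/475 + 648*3**(1/6)/19

strip the power substitution: t**(3/2) on [0, 1); 2*sqrt(t) on [1, 3)
linearity at 1 turns ℳ[f](s) into 2 summed integrals
segment [0, 1) carries t**(3/4); integrate it
∫ 2*t**(1/4)·t^(s-1) over [1, 9)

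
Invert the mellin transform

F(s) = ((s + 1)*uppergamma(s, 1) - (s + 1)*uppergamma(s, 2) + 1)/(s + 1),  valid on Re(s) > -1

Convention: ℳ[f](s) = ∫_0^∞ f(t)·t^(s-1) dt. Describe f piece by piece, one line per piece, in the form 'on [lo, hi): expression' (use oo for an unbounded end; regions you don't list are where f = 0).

on [0, 1): t
on [1, 2): exp(-t)

linearity at 1 turns ℳ[f](s) into 2 summed integrals
∫ over [0, 1) of t·t^(s-1) joins the sum
on [1, 2) integrate f = exp(-t) against the kernel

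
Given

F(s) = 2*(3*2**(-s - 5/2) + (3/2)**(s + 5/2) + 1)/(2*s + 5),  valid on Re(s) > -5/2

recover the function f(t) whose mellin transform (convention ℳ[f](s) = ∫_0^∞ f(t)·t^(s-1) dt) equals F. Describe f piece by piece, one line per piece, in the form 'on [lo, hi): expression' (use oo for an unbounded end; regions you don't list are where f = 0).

linearity at 1/2, 1 turns ℳ[f](s) into 3 summed integrals
between 0 and 1/2 the integrand is 5*t**(5/2)·t^(s-1)
segment [1/2, 1) carries 2*t**(5/2); integrate it
segment [1, 3/2) carries t**(5/2); integrate it

on [0, 1/2): 5*t**(5/2)
on [1/2, 1): 2*t**(5/2)
on [1, 3/2): t**(5/2)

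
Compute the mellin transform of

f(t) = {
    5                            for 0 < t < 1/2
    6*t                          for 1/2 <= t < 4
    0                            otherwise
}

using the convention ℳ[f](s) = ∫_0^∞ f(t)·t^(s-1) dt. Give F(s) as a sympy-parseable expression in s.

slice at 1/2, transform all 2 pieces, and sum them
segment [0, 1/2) carries 5; integrate it
the [1/2, 4) slice contributes ∫ 6*t·t^(s-1) dt

(24*2**(3*s)*s + 2*s + 5)/(2**s*s*(s + 1))
  Re(s) > 0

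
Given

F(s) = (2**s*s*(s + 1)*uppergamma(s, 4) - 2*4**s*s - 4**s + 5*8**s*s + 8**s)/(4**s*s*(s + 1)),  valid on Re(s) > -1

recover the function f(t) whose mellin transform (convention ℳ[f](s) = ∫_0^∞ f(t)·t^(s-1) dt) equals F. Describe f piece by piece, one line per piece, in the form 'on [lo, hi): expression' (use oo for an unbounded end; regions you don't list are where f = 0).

the 3 pieces separated at 1, 2 each add one integral
segment 0 to 1 holds t; add its integral
on [1, 2) integrate f = (2*t + 1) against the kernel
for t in [2, ∞): the term is ∫ exp(-2*t)·t^(s-1)

on [0, 1): t
on [1, 2): 2*t + 1
on [2, oo): exp(-2*t)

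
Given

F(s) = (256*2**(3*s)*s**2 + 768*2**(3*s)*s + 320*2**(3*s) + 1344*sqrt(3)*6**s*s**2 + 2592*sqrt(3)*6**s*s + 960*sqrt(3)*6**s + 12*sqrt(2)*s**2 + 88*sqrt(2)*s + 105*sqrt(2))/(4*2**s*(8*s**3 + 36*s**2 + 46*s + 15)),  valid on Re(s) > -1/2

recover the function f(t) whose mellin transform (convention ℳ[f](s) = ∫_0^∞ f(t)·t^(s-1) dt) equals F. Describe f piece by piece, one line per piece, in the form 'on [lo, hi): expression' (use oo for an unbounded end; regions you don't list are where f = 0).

on [0, 1/2): 2*sqrt(t)
on [1/2, 3): 5*t**(5/2)
on [3, 4): t**(3/2)

the 3 pieces separated at 1/2, 3 each add one integral
over [0, 1/2), the kernel integral of 2*sqrt(t) enters the sum
between 1/2 and 3 the integrand is 5*t**(5/2)·t^(s-1)
[3, 4) adds the kernel integral of t**(3/2)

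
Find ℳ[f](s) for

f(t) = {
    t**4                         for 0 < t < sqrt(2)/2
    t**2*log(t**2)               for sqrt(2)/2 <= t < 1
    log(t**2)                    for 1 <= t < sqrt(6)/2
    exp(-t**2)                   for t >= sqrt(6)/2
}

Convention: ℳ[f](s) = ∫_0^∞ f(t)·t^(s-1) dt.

(sqrt(2)/2)**s*(2*2**(s/2)*s**2*(s + 4)*(s**2 + 4*s + 4)*uppergamma(s/2, 3/2) - 8*2**(s/2)*s**2*(s + 4) + 8*2**(s/2)*(s + 4)*(s**2 + 4*s + 4) + 3**(s/2)*s*(s + 4)*(-4*log(2) + 4*log(3))*(s**2 + 4*s + 4) - 8*3**(s/2)*(s + 4)*(s**2 + 4*s + 4) + s**3*(s + 4)*log(4) + 4*s**2*(s + 4)*log(2) + 4*s**2*(s + 4) + s**2*(s**2 + 4*s + 4))/(4*s**2*(s + 4)*(s**2 + 4*s + 4))
  Re(s) > -4

peel off the power substitution: t**2 on [0, 1/2); t*log(t) on [1/2, 1); log(t) on [1, 3/2); …
breakpoints sqrt(2)/2, 1, sqrt(6)/2: one integral from each of the 4 segments
between 0 and sqrt(2)/2 the integrand is t**4·t^(s-1)
piece [sqrt(2)/2, 1): integrate t**2*log(t**2) against the kernel
on [1, sqrt(6)/2) integrate f = log(t**2) against the kernel
segment sqrt(6)/2 to ∞ holds exp(-t**2); add its integral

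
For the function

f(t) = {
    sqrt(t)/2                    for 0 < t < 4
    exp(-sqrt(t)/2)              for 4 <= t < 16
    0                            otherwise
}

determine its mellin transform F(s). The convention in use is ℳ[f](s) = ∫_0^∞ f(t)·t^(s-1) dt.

2*2**(2*s)*((2*s + 1)*uppergamma(2*s, 1) - (2*s + 1)*uppergamma(2*s, 2) + 1)/(2*s + 1)
  Re(s) > -1/2

undo the power substitution: t/2 on [0, 2); exp(-t/2) on [2, 4)
strip the common scale on t: t on [0, 1); exp(-t) on [1, 2)
slice at 4, transform all 2 pieces, and sum them
piece [0, 4): integrate sqrt(t)/2 against the kernel
segment 4 to 16 holds exp(-sqrt(t)/2); add its integral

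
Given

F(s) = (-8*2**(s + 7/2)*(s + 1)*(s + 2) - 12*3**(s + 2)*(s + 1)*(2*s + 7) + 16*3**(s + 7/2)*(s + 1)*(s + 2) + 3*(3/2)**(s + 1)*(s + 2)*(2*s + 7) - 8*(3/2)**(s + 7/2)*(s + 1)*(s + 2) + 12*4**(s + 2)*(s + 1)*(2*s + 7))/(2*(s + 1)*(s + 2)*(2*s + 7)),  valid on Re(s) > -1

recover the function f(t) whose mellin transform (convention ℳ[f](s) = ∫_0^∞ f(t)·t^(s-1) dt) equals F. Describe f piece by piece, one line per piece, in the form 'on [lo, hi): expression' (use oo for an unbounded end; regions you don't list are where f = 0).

the 4 pieces separated at 3/2, 2, 3 each add one integral
piece [0, 3/2): integrate 3*t/2 against the kernel
over [3/2, 2), the kernel integral of 2*t**(7/2) enters the sum
piece [2, 3): integrate 4*t**(7/2) against the kernel
on [3, 4) integrate f = 6*t**2 against the kernel

on [0, 3/2): 3*t/2
on [3/2, 2): 2*t**(7/2)
on [2, 3): 4*t**(7/2)
on [3, 4): 6*t**2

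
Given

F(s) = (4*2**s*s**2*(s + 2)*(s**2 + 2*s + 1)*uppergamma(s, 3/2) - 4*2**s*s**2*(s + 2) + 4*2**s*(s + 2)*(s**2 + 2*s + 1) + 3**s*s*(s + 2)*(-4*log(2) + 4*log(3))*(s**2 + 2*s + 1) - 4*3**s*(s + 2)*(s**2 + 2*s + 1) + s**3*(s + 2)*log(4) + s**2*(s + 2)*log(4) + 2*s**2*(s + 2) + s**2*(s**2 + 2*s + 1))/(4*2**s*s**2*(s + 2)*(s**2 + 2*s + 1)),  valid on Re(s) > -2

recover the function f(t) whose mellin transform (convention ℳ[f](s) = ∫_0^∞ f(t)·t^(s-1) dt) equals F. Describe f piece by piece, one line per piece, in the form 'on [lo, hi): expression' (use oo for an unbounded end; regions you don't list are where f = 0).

on [0, 1/2): t**2
on [1/2, 1): t*log(t)
on [1, 3/2): log(t)
on [3/2, oo): exp(-t)

cuts at 1/2, 1, 3/2: linearity sums the 4 kernel integrals
between 0 and 1/2 the integrand is t**2·t^(s-1)
the [1/2, 1) slice contributes ∫ t*log(t)·t^(s-1) dt
segment 1 to 3/2 holds log(t); add its integral
piece [3/2, ∞): integrate exp(-t) against the kernel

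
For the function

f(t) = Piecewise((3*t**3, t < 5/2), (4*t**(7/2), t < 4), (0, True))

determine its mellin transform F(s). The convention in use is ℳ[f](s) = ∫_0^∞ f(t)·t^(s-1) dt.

f breaks at 5/2 into 2 integrals to sum
piece [0, 5/2): integrate 3*t**3 against the kernel
over [5/2, 4), the kernel integral of 4*t**(7/2) enters the sum

(8*4**(s + 7/2)*(s + 3) + 3*(5/2)**(s + 3)*(2*s + 7) - 8*(5/2)**(s + 7/2)*(s + 3))/((s + 3)*(2*s + 7))
  Re(s) > -3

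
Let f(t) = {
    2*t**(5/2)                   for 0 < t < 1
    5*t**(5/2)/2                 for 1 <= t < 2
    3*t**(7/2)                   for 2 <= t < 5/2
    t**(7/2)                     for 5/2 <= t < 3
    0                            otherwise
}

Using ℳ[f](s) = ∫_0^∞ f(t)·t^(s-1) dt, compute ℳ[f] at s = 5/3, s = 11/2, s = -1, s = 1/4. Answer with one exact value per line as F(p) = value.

F(5/3) = -1392*2**(1/6)/155 - 3/25 + 9375*2**(5/6)*5**(1/6)/496 + 1458*3**(1/6)/31
F(11/2) = 6782933/2304
F(-1) = -22*sqrt(2)/15 - 1/3 + 18*sqrt(3)/5 + 5*sqrt(10)/2
F(1/4) = -152*2**(3/4)/55 - 2/11 + 36*3**(3/4)/5 + 25*2**(1/4)*5**(3/4)/6

decompose at 1, 2, 5/2; ℳ[f](s) sums the 4 pieces' integrals
segment [0, 1) carries 2*t**(5/2); integrate it
segment 1 to 2 holds 5*t**(5/2)/2; add its integral
for t in [2, 5/2): the term is ∫ 3*t**(7/2)·t^(s-1)
for t in [5/2, 3): the term is ∫ t**(7/2)·t^(s-1)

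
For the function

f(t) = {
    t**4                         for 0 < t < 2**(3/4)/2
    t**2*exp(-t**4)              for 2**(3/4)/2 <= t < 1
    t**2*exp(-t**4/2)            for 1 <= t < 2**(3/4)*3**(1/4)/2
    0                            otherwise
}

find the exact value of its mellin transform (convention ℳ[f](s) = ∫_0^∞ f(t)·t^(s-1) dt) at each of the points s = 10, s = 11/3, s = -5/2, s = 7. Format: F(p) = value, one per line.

reversing the power substitution: t**2 on [0, sqrt(2)/2); t*exp(-t**2) on [sqrt(2)/2, 1); t*exp(-t**2/2) on [1, sqrt(6)/2)
peel off the power substitution: t on [0, 1/2); sqrt(t)*exp(-t) on [1/2, 1); sqrt(t)*exp(-t/2) on [1, 3/2)
remove the shared t-power first: sqrt(t) on [0, 1/2); exp(-t) on [1/2, 1); exp(-t/2) on [1, 3/2)
cuts at 2**(3/4)/2, 1: linearity sums the 3 kernel integrals
piece [0, 2**(3/4)/2): integrate t**4 against the kernel
on [2**(3/4)/2, 1): add ∫ t**2*exp(-t**4)·t^(s-1) dt
the [1, 2**(3/4)*3**(1/4)/2) slice contributes ∫ t**2*exp(-t**4/2)·t^(s-1) dt

F(10) = -65*exp(-3/4)/8 - 5*exp(-1)/4 + sqrt(2)/224 + 117*exp(-1/2)/16
F(11/3) = -2**(5/12)*uppergamma(17/12, 3/4)/2 - uppergamma(17/12, 1)/4 + 3*2**(1/12)/92 + uppergamma(17/12, 1/2)/4 + 2**(5/12)*uppergamma(17/12, 1/2)/2
F(-5/2) = -2**(7/8)*uppergamma(-1/8, 3/4)/8 - uppergamma(-1/8, 1)/4 + 2**(7/8)*uppergamma(-1/8, 1/2)/8 + uppergamma(-1/8, 1/2)/4 + 2**(5/8)/3
F(7) = -2**(1/4)*uppergamma(9/4, 3/4) - uppergamma(9/4, 1)/4 + 2**(1/4)/88 + uppergamma(9/4, 1/2)/4 + 2**(1/4)*uppergamma(9/4, 1/2)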